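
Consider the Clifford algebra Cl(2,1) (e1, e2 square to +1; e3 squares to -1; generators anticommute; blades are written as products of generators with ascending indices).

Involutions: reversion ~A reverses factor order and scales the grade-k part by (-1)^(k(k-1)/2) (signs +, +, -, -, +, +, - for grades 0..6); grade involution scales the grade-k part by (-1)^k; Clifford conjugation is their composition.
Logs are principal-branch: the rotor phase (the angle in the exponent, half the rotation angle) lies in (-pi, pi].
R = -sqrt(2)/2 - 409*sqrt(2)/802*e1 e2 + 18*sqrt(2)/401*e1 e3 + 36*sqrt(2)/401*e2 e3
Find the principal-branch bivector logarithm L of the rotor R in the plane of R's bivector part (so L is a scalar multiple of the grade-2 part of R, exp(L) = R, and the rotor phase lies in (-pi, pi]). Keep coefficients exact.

The scalar part of R is -sqrt(2)/2, which pins the rotor phase on the principal branch; dividing the bivector part by the sine of that phase recovers the unit plane, and L is the phase times that plane.
Concretely: cos(phase) = -sqrt(2)/2 gives phase = ±3*pi/4, and since phase/sin(phase) is even the sign is immaterial: L = (phase/sin(phase)) * <R>_2 = (3*sqrt(2)*pi/4) * <R>_2.
Answer: -1227*pi/1604*e1 e2 + 27*pi/401*e1 e3 + 54*pi/401*e2 e3


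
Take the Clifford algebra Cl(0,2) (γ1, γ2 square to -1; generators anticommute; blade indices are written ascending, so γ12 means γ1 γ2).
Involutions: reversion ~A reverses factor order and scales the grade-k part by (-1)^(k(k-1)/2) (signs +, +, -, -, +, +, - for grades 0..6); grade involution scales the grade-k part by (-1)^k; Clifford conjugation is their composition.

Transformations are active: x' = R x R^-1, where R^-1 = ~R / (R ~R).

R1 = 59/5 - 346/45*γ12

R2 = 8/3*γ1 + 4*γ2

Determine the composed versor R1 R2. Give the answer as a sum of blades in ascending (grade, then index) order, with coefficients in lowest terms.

Distribute over the terms of R1 (each basis-blade product reordered to ascending indices, repeated generators contracted through their squares):
(59/5) R2 = 472/15*γ1 + 236/5*γ2
(-346/45*γ12) R2 = 1384/45*γ1 - 2768/135*γ2
Summing the partial products and collecting blades:
Answer: 560/9*γ1 + 3604/135*γ2


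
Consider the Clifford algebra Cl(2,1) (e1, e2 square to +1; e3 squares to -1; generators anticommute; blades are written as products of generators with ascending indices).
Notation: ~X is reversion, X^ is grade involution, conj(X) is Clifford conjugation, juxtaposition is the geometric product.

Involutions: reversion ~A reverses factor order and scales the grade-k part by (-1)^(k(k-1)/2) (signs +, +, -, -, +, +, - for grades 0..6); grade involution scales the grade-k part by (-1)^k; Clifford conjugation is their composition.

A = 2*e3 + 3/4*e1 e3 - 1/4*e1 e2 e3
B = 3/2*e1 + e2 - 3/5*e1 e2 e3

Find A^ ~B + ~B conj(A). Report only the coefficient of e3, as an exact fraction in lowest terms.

first term: 3/20 - 9/20*e2 - 9/8*e3 + 6/5*e1 e2 + 11/4*e1 e3 + 19/8*e2 e3 - 3/4*e1 e2 e3
second term: -3/20 + 9/20*e2 - 9/8*e3 + 6/5*e1 e2 - 11/4*e1 e3 - 19/8*e2 e3 + 3/4*e1 e2 e3
Answer: -9/4


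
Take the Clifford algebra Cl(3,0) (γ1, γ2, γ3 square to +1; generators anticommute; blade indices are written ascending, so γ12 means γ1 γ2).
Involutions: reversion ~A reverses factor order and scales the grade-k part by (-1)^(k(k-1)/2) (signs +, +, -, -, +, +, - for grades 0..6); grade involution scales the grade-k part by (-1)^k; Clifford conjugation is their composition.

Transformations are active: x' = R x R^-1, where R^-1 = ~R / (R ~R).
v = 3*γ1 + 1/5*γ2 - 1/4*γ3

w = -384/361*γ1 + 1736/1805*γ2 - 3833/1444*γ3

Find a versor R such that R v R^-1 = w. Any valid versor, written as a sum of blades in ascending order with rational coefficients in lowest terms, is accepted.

Key observation: q(v) = q(w) = 3641/400 (sandwiches preserve the norm), so R = v + w = 699/361*γ1 + 2097/1805*γ2 - 2097/722*γ3 works whenever it is invertible — the component of v along it is kept and (v - w)/2 reverses, sending v to w.
Answer: 699/361*γ1 + 2097/1805*γ2 - 2097/722*γ3


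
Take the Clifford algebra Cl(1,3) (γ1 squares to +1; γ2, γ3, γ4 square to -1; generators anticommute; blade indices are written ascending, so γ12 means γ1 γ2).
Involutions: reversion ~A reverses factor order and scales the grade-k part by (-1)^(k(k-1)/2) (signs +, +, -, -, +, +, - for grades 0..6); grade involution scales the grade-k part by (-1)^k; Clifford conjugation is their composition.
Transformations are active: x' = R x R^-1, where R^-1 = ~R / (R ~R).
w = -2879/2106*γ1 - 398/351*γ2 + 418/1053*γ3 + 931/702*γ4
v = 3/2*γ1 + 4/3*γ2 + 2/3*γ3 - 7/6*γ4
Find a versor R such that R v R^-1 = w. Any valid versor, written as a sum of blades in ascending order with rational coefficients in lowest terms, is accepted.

Take R = v + w = 140/1053*γ1 + 70/351*γ2 + 1120/1053*γ3 + 56/351*γ4. Because q(v) = q(w) = -4/3, conjugation by R sends v exactly to w.
Answer: 140/1053*γ1 + 70/351*γ2 + 1120/1053*γ3 + 56/351*γ4


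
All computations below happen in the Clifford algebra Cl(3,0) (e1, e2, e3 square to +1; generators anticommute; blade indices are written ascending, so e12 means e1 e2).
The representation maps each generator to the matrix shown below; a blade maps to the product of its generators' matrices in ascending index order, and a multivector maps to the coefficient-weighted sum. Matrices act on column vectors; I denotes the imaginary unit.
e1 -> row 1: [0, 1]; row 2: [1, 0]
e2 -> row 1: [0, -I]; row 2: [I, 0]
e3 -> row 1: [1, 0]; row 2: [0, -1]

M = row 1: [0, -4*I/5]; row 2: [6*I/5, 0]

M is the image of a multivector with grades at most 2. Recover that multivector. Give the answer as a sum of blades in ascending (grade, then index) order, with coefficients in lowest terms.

Method: 1, rho(e1), rho(e2), rho(e3) form a trace-orthogonal basis of the 2x2 complex matrices (tr(X Y) = 2 if X = Y, else 0), so M = m0*1 + m1*rho(e1) + m2*rho(e2) + m3*rho(e3) with m0 = tr(M)/2 = 0, m1 = tr(M rho(e1))/2 = I/5, m2 = tr(M rho(e2))/2 = 1, m3 = tr(M rho(e3))/2 = 0.
Multiplying table entries, the bivector images are rho(e12) = I*rho(e3), rho(e13) = -I*rho(e2), rho(e23) = I*rho(e1); with real blade coefficients the real parts of m0..m3 are the coefficients of 1, e1, e2, e3 and the imaginary parts give the bivectors (e23: Im m1, e13: -Im m2, e12: Im m3).
Answer: e2 + 1/5*e23


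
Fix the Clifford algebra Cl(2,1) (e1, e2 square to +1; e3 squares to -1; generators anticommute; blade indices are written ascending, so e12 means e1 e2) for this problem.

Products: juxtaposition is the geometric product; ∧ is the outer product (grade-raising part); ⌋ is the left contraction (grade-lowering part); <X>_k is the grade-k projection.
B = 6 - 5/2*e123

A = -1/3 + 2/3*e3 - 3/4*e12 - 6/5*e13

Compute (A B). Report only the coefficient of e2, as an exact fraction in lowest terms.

step 1: -2 - 3*e2 + 17/8*e3 - 17/6*e12 - 36/5*e13 + 5/6*e123
Answer: -3


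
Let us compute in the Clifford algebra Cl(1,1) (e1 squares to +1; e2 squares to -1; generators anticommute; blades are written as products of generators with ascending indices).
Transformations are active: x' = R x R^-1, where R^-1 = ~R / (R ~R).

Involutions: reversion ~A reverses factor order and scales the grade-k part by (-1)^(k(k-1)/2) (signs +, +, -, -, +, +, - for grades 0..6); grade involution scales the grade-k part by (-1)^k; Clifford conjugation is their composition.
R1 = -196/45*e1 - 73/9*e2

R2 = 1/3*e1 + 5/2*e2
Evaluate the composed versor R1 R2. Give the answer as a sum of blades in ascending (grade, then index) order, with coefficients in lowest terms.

Distribute over the terms of R1 (each basis-blade product reordered to ascending indices, repeated generators contracted through their squares):
(-196/45*e1) R2 = -196/135 - 98/9*e1 e2
(-73/9*e2) R2 = 365/18 + 73/27*e1 e2
Summing the partial products and collecting blades:
Answer: 5083/270 - 221/27*e1 e2


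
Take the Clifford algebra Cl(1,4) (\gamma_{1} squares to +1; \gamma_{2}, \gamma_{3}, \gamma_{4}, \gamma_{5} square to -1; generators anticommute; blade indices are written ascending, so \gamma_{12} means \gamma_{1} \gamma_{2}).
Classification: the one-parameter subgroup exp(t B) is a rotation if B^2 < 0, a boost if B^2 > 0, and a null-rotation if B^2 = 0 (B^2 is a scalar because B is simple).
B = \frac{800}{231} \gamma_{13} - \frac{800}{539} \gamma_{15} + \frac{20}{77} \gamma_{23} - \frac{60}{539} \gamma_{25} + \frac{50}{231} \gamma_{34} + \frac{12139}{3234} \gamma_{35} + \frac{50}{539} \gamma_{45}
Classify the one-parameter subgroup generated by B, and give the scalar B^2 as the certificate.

B^2 term by term: the squares give (\frac{800}{231})^2*(\gamma_{13})^2 + (-\frac{800}{539})^2*(\gamma_{15})^2 + (\frac{20}{77})^2*(\gamma_{23})^2 + (-\frac{60}{539})^2*(\gamma_{25})^2 + (\frac{50}{231})^2*(\gamma_{34})^2 + (\frac{12139}{3234})^2*(\gamma_{35})^2 + (\frac{50}{539})^2*(\gamma_{45})^2 = \frac{640000}{53361}*(+1) + \frac{640000}{290521}*(+1) + \frac{400}{5929}*(-1) + \frac{3600}{290521}*(-1) + \frac{2500}{53361}*(-1) + \frac{147355321}{10458756}*(-1) + \frac{2500}{290521}*(-1) = -\frac{1}{36} (each basis 2-blade squares to minus the product of its generators' squares); cross terms between blades sharing an index anticommute and cancel; the commuting (index-disjoint) pairs give grade-4 terms 2*c*c'*(blade product), which cancel blade by blade — \gamma_{1235}: \frac{32000}{41503} - \frac{32000}{41503} = 0; \gamma_{1345}: \frac{80000}{124509} - \frac{80000}{124509} = 0; \gamma_{2345}: \frac{2000}{41503} - \frac{2000}{41503} = 0 — confirming B is simple. So B^2 = -\frac{1}{36}.
Answer: rotation, certificate B^2 = -\frac{1}{36}. Note: conjugating B changes its blade decomposition but never the scalar B^2 = -\frac{1}{36}, whose sign settles the classification.


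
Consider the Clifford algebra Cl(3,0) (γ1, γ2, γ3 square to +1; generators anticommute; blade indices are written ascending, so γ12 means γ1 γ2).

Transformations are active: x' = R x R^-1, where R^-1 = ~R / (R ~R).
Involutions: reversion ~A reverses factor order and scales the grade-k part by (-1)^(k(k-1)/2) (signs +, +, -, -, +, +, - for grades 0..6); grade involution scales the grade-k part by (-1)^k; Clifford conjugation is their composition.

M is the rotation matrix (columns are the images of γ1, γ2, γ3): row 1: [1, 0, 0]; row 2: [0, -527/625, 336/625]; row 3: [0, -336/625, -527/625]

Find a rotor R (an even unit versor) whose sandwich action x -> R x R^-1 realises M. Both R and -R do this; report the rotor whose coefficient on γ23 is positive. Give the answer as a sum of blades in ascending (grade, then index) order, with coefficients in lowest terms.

Method: write R = a + b12*γ12 + b13*γ13 + b23*γ23 with a^2 + b12^2 + b13^2 + b23^2 = 1 (so R^-1 = ~R). Expanding the columns R e_j ~R gives tr M = 4a^2 - 1 and, from the antisymmetric part, M21 - M12 = -4a*b12, M13 - M31 = 4a*b13, M32 - M23 = -4a*b23.
Here tr M = -429/625, so a^2 = (1 + tr M)/4 = 49/625 and a = ±7/25. Taking a = 7/25: M21 - M12 = 0, M13 - M31 = 0, M32 - M23 = -672/625, giving b12 = 0, b13 = 0, b23 = 24/25, i.e. R = 7/25 + 24/25*γ23.
Its γ23 coefficient is already positive.
Answer: 7/25 + 24/25*γ23. Note: both R and -R realise this M (trace -429/625); the covering map identifies them, and the γ23-coefficient sign is the tie-breaker.


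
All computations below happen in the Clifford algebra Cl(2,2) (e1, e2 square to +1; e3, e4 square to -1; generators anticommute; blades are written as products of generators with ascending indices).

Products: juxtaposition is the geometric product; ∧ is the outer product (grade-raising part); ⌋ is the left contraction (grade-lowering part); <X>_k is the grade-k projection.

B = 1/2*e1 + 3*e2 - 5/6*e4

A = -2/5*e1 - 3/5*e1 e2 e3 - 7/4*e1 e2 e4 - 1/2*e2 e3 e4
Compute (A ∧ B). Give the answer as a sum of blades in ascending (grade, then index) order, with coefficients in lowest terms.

step 1: -6/5*e1 e2 + 1/3*e1 e4 + 3/4*e1 e2 e3 e4
Answer: -6/5*e1 e2 + 1/3*e1 e4 + 3/4*e1 e2 e3 e4


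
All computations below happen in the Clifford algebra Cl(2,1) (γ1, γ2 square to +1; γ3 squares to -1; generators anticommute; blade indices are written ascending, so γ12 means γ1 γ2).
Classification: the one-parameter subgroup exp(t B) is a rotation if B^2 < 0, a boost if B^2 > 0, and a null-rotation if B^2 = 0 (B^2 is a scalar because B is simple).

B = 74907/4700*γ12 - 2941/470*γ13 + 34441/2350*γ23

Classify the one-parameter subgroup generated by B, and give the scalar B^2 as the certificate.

B^2 term by term: the squares give (74907/4700)^2*(γ12)^2 + (-2941/470)^2*(γ13)^2 + (34441/2350)^2*(γ23)^2 = 5611058649/22090000*(-1) + 8649481/220900*(+1) + 1186182481/5522500*(+1) = -1/16 (each basis 2-blade squares to minus the product of its generators' squares); cross terms between blades sharing an index anticommute and cancel. So B^2 = -1/16.
Answer: rotation, certificate B^2 = -1/16. Certificate logic: -1/16 is a conjugation-invariant scalar, so its sign fixes rotation versus boost versus null-rotation outright.


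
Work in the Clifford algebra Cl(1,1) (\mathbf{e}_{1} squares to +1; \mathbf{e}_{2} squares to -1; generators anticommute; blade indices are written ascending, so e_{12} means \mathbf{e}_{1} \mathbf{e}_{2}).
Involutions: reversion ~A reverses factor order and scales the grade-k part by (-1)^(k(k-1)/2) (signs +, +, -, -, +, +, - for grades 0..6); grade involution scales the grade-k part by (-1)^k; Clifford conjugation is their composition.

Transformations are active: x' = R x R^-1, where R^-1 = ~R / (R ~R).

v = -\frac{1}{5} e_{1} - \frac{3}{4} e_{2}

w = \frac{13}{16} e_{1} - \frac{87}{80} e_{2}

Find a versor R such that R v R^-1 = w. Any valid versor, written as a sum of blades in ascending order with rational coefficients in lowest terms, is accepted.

Sketch: the shared square -\frac{209}{400} makes R = v + w = \frac{49}{80} e_{1} - \frac{147}{80} e_{2} the natural versor; its sandwich fixes that direction, negates (v - w)/2, and sends v to w.
Answer: \frac{49}{80} e_{1} - \frac{147}{80} e_{2}


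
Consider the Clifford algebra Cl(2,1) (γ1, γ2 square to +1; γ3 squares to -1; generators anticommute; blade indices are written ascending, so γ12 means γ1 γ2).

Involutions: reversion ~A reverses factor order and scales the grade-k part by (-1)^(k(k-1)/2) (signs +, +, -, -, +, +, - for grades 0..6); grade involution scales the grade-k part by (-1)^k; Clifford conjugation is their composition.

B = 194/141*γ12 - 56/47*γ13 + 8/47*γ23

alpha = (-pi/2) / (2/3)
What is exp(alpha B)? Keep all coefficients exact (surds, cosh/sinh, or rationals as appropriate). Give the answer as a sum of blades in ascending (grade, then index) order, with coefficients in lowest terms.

B^2 term by term: the squares give (194/141)^2*(γ12)^2 + (-56/47)^2*(γ13)^2 + (8/47)^2*(γ23)^2 = 37636/19881*(-1) + 3136/2209*(+1) + 64/2209*(+1) = -4/9 (each basis 2-blade squares to minus the product of its generators' squares); cross terms between blades sharing an index anticommute and cancel. So B^2 = -4/9.
B^2 = -4/9 — the series telescopes trigonometrically here: l = 2/3, alpha*l = -pi/2, so exp(alpha B) = cos(-pi/2) + (sin(-pi/2)/(2/3))*B = 0 + (-3/2)*B.
Answer: -97/47*γ12 + 84/47*γ13 - 12/47*γ23


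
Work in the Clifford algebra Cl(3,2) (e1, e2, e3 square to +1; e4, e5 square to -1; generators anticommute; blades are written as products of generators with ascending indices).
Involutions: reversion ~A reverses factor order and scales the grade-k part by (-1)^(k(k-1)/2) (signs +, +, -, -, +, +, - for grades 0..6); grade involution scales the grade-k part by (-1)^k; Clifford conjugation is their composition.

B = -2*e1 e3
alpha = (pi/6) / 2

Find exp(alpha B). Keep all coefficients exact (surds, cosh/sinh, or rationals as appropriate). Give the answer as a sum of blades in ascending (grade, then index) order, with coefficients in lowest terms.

B^2 = (-2)^2*(e1 e3)^2 = 4*(-1) = -4 (a basis 2-blade squares to minus the product of its generators' squares).
B^2 = -4 — a negative square means the series sums to a rotation: l = 2, alpha*l = pi/6, so exp(alpha B) = cos(pi/6) + (sin(pi/6)/2)*B = sqrt(3)/2 + (1/4)*B.
Answer: sqrt(3)/2 - 1/2*e1 e3


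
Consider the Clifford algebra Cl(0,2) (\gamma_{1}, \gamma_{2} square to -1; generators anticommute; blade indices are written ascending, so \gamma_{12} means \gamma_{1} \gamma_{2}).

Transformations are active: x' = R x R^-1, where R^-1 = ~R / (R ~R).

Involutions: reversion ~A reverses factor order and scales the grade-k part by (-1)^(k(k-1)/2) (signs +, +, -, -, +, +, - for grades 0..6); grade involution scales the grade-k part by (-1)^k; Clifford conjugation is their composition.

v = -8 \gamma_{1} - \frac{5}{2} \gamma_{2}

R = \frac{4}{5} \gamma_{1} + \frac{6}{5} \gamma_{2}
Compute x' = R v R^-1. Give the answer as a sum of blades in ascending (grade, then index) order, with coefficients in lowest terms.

~R = \frac{4}{5} \gamma_{1} + \frac{6}{5} \gamma_{2}, and R ~R = -\frac{52}{25}, so R^-1 = ~R / (-\frac{52}{25}).
R v = \frac{47}{5} + \frac{38}{5} \gamma_{12}
Answer: \frac{10}{13} \gamma_{1} - \frac{217}{26} \gamma_{2}


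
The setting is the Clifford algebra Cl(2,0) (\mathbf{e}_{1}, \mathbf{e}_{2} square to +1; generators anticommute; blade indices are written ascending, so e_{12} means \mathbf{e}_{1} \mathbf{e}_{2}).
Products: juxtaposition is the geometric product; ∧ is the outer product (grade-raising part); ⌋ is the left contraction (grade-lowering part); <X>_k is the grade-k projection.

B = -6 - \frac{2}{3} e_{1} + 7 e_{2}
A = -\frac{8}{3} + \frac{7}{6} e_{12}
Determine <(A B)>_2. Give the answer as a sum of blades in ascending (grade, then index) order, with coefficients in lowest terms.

step 1: 16 + \frac{179}{18} e_{1} - \frac{161}{9} e_{2} - 7 e_{12}
step 2: -7 e_{12}
Answer: -7 e_{12}


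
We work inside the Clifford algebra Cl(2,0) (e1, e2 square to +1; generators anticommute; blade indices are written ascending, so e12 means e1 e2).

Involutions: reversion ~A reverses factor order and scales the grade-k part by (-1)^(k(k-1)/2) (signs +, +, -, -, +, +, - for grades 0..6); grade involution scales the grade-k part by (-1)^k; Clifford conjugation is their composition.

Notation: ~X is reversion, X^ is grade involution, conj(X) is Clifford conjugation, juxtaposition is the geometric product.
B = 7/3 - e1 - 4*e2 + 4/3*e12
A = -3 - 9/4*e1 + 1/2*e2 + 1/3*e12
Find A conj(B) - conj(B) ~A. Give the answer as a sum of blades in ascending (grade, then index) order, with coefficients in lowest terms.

first term: -245/36 - 25/4*e1 - 49/6*e2 - 85/18*e12
second term: -277/36 - 91/12*e1 - 85/6*e2 + 229/18*e12
Answer: 8/9 + 4/3*e1 + 6*e2 - 157/9*e12


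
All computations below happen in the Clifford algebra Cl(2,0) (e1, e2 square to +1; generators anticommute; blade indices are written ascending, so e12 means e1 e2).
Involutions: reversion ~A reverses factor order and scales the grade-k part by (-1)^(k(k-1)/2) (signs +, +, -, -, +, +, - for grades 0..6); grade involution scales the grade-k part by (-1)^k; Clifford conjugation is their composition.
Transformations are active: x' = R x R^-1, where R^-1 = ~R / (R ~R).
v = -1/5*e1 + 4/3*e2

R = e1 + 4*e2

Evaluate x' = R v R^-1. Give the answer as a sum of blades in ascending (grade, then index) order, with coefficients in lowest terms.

~R = e1 + 4*e2, and R ~R = 17, so R^-1 = ~R / (17).
R v = 77/15 + 32/15*e12
Answer: 41/51*e1 + 92/85*e2


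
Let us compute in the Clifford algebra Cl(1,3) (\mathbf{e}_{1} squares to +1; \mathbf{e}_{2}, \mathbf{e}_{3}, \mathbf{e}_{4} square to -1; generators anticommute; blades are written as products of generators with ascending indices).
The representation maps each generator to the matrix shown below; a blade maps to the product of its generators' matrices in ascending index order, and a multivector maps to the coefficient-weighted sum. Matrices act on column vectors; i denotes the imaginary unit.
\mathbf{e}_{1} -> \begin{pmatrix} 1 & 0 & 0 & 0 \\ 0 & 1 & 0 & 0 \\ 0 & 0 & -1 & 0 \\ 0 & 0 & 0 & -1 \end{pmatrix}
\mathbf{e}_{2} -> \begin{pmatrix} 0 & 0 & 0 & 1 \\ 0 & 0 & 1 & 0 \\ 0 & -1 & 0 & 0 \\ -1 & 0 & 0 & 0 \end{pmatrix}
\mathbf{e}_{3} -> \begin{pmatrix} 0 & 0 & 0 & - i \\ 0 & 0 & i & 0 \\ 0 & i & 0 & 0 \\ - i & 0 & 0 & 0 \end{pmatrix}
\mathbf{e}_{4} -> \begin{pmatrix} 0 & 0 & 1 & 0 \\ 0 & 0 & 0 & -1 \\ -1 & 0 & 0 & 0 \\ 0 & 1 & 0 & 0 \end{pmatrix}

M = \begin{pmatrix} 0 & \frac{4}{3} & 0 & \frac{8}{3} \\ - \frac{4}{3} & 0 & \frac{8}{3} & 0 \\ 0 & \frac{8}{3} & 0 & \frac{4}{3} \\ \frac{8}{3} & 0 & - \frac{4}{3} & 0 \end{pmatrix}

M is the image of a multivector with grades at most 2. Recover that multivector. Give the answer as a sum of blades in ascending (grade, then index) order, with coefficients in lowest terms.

Method: the blade images are trace-orthogonal — tr(rho(e_A) rho(e_B)^-1) = 4 if A = B and 0 otherwise — and rho(e_A)^-1 = (e_A)^2 * rho(e_A) with (e_A)^2 = +1 or -1, so the coefficient of e_A in the preimage is (e_A)^2 * tr(M rho(e_A))/4.
Nonzero projections over blades of grade <= 2: e_{1} e_{2}: (e_{1} e_{2})^2 = +1, tr(M rho(e_{1} e_{2})) = \frac{32}{3}, coefficient \frac{8}{3}; e_{2} e_{4}: (e_{2} e_{4})^2 = -1, tr(M rho(e_{2} e_{4})) = - \frac{16}{3}, coefficient \frac{4}{3}. Every other blade of grade <= 2 projects to 0.
Answer: \frac{8}{3} e_{1} e_{2} + \frac{4}{3} e_{2} e_{4}


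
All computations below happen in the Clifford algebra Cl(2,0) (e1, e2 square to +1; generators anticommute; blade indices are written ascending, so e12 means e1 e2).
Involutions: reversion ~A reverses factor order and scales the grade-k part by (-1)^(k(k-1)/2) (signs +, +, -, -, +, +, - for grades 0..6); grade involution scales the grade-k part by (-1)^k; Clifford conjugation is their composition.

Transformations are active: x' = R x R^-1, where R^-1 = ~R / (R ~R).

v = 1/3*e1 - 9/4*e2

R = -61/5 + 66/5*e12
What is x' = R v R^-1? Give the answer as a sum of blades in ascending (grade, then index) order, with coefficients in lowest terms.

~R = -61/5 - 66/5*e12, and R ~R = 8077/25, so R^-1 = ~R / (8077/25).
R v = -1013/30*e1 + 461/20*e2
Answer: 53716/24231*e1 + 16451/32308*e2


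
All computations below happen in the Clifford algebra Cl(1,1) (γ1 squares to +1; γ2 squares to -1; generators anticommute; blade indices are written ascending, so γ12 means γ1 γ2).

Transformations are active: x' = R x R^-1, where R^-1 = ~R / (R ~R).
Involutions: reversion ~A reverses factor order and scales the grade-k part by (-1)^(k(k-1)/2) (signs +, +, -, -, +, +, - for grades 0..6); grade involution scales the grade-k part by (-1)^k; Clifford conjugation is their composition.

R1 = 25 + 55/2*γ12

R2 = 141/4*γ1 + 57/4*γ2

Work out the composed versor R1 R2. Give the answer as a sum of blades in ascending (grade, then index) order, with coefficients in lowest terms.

Distribute over the terms of R1 (each basis-blade product reordered to ascending indices, repeated generators contracted through their squares):
(25) R2 = 3525/4*γ1 + 1425/4*γ2
(55/2*γ12) R2 = -3135/8*γ1 - 7755/8*γ2
Summing the partial products and collecting blades:
Answer: 3915/8*γ1 - 4905/8*γ2


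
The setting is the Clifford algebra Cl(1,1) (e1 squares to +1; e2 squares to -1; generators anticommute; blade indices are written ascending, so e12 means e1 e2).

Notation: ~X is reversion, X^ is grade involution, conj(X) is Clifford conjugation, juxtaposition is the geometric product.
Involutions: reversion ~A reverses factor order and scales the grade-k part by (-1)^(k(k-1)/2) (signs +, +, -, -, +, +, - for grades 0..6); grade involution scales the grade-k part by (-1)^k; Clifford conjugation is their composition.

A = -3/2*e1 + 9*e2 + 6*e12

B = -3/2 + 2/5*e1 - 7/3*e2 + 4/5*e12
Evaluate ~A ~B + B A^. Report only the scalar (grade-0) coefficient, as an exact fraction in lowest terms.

first term: 126/5 - 379/20*e1 - 99/10*e2 + 89/10*e12
second term: -78/5 - 181/20*e1 + 147/10*e2 - 91/10*e12
Answer: 48/5


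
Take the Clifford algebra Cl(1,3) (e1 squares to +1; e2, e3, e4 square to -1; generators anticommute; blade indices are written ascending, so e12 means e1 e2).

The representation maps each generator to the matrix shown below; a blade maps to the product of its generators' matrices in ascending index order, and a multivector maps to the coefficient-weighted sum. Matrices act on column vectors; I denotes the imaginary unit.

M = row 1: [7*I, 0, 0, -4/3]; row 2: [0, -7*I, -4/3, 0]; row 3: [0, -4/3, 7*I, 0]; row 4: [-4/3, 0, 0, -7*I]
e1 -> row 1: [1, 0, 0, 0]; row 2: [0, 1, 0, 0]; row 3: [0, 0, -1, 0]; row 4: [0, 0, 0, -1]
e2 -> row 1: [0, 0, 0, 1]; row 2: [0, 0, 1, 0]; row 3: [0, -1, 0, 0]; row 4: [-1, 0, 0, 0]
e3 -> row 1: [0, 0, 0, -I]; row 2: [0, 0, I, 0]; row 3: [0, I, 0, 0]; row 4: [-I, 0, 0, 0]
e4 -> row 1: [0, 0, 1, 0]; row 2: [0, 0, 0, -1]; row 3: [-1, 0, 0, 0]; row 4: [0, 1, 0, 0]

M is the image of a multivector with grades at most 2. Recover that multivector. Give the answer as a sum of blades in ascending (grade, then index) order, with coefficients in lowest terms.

Method: the blade images are trace-orthogonal — tr(rho(e_A) rho(e_B)^-1) = 4 if A = B and 0 otherwise — and rho(e_A)^-1 = (e_A)^2 * rho(e_A) with (e_A)^2 = +1 or -1, so the coefficient of e_A in the preimage is (e_A)^2 * tr(M rho(e_A))/4.
Nonzero projections over blades of grade <= 2: e12: (e12)^2 = +1, tr(M rho(e12)) = -16/3, coefficient -4/3; e23: (e23)^2 = -1, tr(M rho(e23)) = 28, coefficient -7. Every other blade of grade <= 2 projects to 0.
Answer: -4/3*e12 - 7*e23


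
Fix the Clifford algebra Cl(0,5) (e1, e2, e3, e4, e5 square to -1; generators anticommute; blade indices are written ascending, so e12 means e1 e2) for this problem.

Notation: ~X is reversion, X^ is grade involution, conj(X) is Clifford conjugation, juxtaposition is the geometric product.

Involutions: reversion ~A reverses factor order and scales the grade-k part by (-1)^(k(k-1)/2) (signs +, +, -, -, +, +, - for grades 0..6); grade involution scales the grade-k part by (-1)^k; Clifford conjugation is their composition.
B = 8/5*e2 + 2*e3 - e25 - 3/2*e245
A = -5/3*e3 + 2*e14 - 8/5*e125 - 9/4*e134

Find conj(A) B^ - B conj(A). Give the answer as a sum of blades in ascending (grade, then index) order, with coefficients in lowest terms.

first term: 10/3 - 8/5*e1 + 21/10*e14 + 64/25*e15 + 8/3*e23 - 16/5*e124 - 3*e125 - 4*e134 + 5/3*e235 + 18/5*e1234 + 7/40*e1235 - 2*e1245 - 5/2*e2345 + 9/4*e12345
second term: -10/3 - 8/5*e1 - 69/10*e14 - 64/25*e15 + 8/3*e23 + 16/5*e124 - 3*e125 + 4*e134 + 5/3*e235 + 18/5*e1234 - 263/40*e1235 - 2*e1245 - 5/2*e2345 + 9/4*e12345
Answer: 20/3 + 9*e14 + 128/25*e15 - 32/5*e124 - 8*e134 + 27/4*e1235


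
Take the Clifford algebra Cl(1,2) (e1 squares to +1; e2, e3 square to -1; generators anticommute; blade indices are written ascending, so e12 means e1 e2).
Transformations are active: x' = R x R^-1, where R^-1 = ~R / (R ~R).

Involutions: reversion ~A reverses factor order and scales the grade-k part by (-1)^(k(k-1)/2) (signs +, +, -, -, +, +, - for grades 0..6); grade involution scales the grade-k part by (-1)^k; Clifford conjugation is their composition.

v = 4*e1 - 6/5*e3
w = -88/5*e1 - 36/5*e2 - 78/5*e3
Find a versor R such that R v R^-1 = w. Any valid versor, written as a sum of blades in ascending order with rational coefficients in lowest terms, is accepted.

Why this works: both vectors square to 364/25, so q(v) = q(w) and R = v + w = -68/5*e1 - 36/5*e2 - 84/5*e3 carries v to w — its own direction survives, the complement (v - w)/2 flips.
Answer: -68/5*e1 - 36/5*e2 - 84/5*e3


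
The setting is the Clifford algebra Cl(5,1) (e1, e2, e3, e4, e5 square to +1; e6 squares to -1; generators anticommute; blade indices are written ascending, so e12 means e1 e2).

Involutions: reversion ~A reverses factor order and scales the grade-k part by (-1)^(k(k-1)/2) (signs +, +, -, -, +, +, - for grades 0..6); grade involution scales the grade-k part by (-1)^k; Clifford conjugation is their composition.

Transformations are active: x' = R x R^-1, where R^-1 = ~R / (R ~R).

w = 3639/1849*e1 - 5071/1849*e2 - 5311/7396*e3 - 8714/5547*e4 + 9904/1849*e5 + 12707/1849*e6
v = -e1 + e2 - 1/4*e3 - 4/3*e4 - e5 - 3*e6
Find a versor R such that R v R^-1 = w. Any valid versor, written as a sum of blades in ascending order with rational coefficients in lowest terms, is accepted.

A norm check does it: q(v) = q(w) = -599/144, hence R = v + w = 1790/1849*e1 - 3222/1849*e2 - 1790/1849*e3 - 5370/1849*e4 + 8055/1849*e5 + 7160/1849*e6 realises the map — parallel part kept, (v - w)/2 negated, v carried to w.
Answer: 1790/1849*e1 - 3222/1849*e2 - 1790/1849*e3 - 5370/1849*e4 + 8055/1849*e5 + 7160/1849*e6


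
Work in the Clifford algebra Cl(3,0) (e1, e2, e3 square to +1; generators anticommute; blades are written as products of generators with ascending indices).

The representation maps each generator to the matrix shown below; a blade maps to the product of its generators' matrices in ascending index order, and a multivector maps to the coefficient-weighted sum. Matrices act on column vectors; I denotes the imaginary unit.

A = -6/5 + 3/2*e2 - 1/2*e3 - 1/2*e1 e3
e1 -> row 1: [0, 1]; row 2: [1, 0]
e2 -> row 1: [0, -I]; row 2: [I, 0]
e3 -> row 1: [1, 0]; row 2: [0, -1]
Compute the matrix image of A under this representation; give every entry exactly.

Bivector images (products of the table entries): rho(e1 e3) = rho(e1)rho(e3) = row 1: [0, -1]; row 2: [1, 0].
M = (-6/5)*1 + (3/2)*rho(e2) + (-1/2)*rho(e3) + (-1/2)*rho(e1 e3), summed entrywise (1 is the identity matrix):
Answer: row 1: [-17/10, 1/2 - 3*I/2]; row 2: [-1/2 + 3*I/2, -7/10]


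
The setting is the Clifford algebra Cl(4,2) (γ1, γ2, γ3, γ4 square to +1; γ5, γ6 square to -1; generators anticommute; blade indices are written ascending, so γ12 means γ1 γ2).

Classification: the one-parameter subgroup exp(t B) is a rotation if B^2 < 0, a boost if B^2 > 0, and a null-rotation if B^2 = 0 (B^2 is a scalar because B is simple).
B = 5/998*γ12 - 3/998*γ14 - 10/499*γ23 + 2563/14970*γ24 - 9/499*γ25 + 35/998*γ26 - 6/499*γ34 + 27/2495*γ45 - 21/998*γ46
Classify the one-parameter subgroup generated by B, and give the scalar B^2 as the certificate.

B^2 term by term: the squares give (5/998)^2*(γ12)^2 + (-3/998)^2*(γ14)^2 + (-10/499)^2*(γ23)^2 + (2563/14970)^2*(γ24)^2 + (-9/499)^2*(γ25)^2 + (35/998)^2*(γ26)^2 + (-6/499)^2*(γ34)^2 + (27/2495)^2*(γ45)^2 + (-21/998)^2*(γ46)^2 = 25/996004*(-1) + 9/996004*(-1) + 100/249001*(-1) + 6568969/224100900*(-1) + 81/249001*(+1) + 1225/996004*(+1) + 36/249001*(-1) + 729/6225025*(+1) + 441/996004*(+1) = -1/36 (each basis 2-blade squares to minus the product of its generators' squares); cross terms between blades sharing an index anticommute and cancel; the commuting (index-disjoint) pairs give grade-4 terms 2*c*c'*(blade product), which cancel blade by blade — γ1234: -30/249001 + 30/249001 = 0; γ1245: 27/249001 - 27/249001 = 0; γ1246: -105/498002 + 105/498002 = 0; γ2345: -108/249001 + 108/249001 = 0; γ2346: 210/249001 - 210/249001 = 0; γ2456: -189/249001 + 189/249001 = 0 — confirming B is simple. So B^2 = -1/36.
Answer: rotation, certificate B^2 = -1/36. The scalar -1/36 is the complete invariant here: its sign names the subgroup type.


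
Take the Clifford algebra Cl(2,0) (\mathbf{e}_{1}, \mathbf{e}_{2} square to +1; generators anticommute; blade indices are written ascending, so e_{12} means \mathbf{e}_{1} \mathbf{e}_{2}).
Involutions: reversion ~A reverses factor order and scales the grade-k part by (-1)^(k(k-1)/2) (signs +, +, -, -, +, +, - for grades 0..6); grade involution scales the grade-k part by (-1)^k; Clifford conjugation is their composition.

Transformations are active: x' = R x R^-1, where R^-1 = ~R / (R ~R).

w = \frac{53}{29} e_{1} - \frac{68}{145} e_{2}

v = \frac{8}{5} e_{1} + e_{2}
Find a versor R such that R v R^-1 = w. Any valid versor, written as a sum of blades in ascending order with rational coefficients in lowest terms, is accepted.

Take R = v + w = \frac{497}{145} e_{1} + \frac{77}{145} e_{2}. Because q(v) = q(w) = \frac{89}{25}, conjugation by R sends v exactly to w.
Answer: \frac{497}{145} e_{1} + \frac{77}{145} e_{2}


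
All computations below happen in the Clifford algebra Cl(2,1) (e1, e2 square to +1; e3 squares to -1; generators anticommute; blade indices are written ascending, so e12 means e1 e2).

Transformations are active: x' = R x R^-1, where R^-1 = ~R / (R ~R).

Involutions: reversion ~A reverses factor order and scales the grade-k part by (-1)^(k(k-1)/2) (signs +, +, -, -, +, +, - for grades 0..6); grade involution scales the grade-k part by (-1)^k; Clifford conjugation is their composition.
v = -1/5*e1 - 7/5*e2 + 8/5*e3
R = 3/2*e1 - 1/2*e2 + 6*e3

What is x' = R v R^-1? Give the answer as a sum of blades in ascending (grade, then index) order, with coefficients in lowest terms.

~R = 3/2*e1 - 1/2*e2 + 6*e3, and R ~R = -67/2, so R^-1 = ~R / (-67/2).
R v = -46/5 - 11/5*e12 + 18/5*e13 + 38/5*e23
Answer: 343/335*e1 + 377/335*e2 + 568/335*e3


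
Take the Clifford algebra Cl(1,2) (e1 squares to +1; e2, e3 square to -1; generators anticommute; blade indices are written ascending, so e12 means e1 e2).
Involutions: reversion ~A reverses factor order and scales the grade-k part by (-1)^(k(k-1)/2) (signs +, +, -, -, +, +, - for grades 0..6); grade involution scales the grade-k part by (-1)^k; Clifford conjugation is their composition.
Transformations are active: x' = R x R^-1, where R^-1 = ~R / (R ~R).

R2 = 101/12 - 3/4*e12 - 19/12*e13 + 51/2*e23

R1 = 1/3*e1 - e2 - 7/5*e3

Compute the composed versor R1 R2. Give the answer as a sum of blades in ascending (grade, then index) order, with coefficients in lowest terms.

Distribute over the terms of R1 (each basis-blade product reordered to ascending indices, repeated generators contracted through their squares):
(1/3*e1) R2 = 101/36*e1 - 1/4*e2 - 19/36*e3 + 17/2*e123
(-e2) R2 = 3/4*e1 - 101/12*e2 + 51/2*e3 - 19/12*e123
(-7/5*e3) R2 = 133/60*e1 - 357/10*e2 - 707/60*e3 + 21/20*e123
Summing the partial products and collecting blades:
Answer: 1039/180*e1 - 1331/30*e2 + 1187/90*e3 + 239/30*e123


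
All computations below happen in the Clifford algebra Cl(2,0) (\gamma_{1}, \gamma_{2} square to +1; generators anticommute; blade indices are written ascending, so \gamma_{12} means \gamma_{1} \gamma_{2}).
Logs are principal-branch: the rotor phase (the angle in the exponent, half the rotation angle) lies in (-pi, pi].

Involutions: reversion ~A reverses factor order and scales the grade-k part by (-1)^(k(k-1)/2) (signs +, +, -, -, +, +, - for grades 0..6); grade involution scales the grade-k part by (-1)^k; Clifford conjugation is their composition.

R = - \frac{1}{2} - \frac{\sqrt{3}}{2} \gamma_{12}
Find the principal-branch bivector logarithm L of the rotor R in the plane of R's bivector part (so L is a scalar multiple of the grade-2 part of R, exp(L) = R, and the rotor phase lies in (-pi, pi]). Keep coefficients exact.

The scalar part of R is - \frac{1}{2}, which fixes the principal-branch rotor phase; the unit plane is then the bivector part divided by the sine of that phase, and L is that plane scaled by the phase.
Concretely: cos(phase) = - \frac{1}{2} gives phase = ±\frac{2 \pi}{3}, and since phase/sin(phase) is even the sign is immaterial: L = (phase/sin(phase)) * <R>_2 = (\frac{4 \sqrt{3} \pi}{9}) * <R>_2.
Answer: - \frac{2 \pi}{3} \gamma_{12}


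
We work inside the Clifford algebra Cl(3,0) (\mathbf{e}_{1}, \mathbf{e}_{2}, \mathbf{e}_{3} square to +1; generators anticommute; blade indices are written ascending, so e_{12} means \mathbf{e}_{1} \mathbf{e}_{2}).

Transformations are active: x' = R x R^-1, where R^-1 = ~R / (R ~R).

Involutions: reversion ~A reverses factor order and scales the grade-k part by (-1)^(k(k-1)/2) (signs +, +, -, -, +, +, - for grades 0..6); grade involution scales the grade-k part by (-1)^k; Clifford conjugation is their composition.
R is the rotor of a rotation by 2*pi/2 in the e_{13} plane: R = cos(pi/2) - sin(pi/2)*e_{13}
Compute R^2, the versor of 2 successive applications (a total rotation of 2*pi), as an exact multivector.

Half-angle bookkeeping: 2 applications in e_{13} add up to rotor phase 2*pi/2 = \pi, so R^2 = cos(\pi) - sin(\pi)*e_{13}.
cos(\pi) = -1 and sin(\pi) = 0, so R^2 = -1. The total rotation 2*pi is 1 full turn, so every vector returns to itself, yet the rotor is -1, on the OTHER sheet of the double cover (an odd number of 2*pi turns).
Answer: -1


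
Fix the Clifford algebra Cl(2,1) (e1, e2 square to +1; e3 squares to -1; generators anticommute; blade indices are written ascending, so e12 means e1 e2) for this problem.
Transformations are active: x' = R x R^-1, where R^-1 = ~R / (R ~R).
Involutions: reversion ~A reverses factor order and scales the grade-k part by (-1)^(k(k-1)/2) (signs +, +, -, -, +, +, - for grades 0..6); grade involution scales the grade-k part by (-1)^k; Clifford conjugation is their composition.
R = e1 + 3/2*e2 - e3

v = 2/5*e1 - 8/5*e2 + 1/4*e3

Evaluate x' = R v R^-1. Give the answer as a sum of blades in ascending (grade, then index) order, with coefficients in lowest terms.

~R = e1 + 3/2*e2 - e3, and R ~R = 9/4, so R^-1 = ~R / (9/4).
R v = -7/4 - 11/5*e12 + 13/20*e13 - 49/40*e23
Answer: -88/45*e1 - 11/15*e2 + 47/36*e3


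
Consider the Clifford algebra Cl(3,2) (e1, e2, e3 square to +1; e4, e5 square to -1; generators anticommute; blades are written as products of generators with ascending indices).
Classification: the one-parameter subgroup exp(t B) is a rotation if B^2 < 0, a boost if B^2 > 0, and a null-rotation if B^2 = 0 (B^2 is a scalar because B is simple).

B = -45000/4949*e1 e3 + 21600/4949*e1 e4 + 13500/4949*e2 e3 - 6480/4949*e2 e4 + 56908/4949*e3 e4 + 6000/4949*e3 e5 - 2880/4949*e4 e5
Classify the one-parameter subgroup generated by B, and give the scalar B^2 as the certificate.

B^2 term by term: the squares give (-45000/4949)^2*(e1 e3)^2 + (21600/4949)^2*(e1 e4)^2 + (13500/4949)^2*(e2 e3)^2 + (-6480/4949)^2*(e2 e4)^2 + (56908/4949)^2*(e3 e4)^2 + (6000/4949)^2*(e3 e5)^2 + (-2880/4949)^2*(e4 e5)^2 = 2025000000/24492601*(-1) + 466560000/24492601*(+1) + 182250000/24492601*(-1) + 41990400/24492601*(+1) + 3238520464/24492601*(+1) + 36000000/24492601*(+1) + 8294400/24492601*(-1) = 64 (each basis 2-blade squares to minus the product of its generators' squares); cross terms between blades sharing an index anticommute and cancel; the commuting (index-disjoint) pairs give grade-4 terms 2*c*c'*(blade product), which cancel blade by blade — e1 e2 e3 e4: -583200000/24492601 + 583200000/24492601 = 0; e1 e3 e4 e5: 259200000/24492601 - 259200000/24492601 = 0; e2 e3 e4 e5: -77760000/24492601 + 77760000/24492601 = 0 — confirming B is simple. So B^2 = 64.
Answer: boost, certificate B^2 = 64. The invariant at work: B^2 = 64 is unchanged by conjugation, hence its sign classifies the subgroup whatever basis B is written in.


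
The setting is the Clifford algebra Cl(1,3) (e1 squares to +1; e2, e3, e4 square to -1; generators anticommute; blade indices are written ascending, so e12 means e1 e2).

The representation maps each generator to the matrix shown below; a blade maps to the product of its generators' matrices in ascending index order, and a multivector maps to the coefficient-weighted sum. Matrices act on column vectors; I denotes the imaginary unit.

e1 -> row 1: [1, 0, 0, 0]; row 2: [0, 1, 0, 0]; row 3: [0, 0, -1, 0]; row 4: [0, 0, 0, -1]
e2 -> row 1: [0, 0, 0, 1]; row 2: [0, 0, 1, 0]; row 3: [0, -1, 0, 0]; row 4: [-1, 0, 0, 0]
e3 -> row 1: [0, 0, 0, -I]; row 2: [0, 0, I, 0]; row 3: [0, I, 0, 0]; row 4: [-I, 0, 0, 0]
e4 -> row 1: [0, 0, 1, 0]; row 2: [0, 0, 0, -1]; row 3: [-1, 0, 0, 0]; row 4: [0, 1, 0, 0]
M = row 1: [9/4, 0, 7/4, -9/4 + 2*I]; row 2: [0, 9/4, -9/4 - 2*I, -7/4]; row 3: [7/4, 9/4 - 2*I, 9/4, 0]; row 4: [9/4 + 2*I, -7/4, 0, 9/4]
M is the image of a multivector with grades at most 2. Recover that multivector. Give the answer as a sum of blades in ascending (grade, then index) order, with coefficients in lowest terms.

Method: the blade images are trace-orthogonal — tr(rho(e_A) rho(e_B)^-1) = 4 if A = B and 0 otherwise — and rho(e_A)^-1 = (e_A)^2 * rho(e_A) with (e_A)^2 = +1 or -1, so the coefficient of e_A in the preimage is (e_A)^2 * tr(M rho(e_A))/4.
Nonzero projections over blades of grade <= 2: 1: (1)^2 = +1, tr(M 1) = 9, coefficient 9/4; e2: (e2)^2 = -1, tr(M rho(e2)) = 9, coefficient -9/4; e3: (e3)^2 = -1, tr(M rho(e3)) = 8, coefficient -2; e14: (e14)^2 = +1, tr(M rho(e14)) = 7, coefficient 7/4. Every other blade of grade <= 2 projects to 0.
Answer: 9/4 - 9/4*e2 - 2*e3 + 7/4*e14
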